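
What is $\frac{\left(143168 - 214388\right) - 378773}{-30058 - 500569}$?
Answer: $\frac{449993}{530627} \approx 0.84804$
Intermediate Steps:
$\frac{\left(143168 - 214388\right) - 378773}{-30058 - 500569} = \frac{-71220 - 378773}{-530627} = \left(-449993\right) \left(- \frac{1}{530627}\right) = \frac{449993}{530627}$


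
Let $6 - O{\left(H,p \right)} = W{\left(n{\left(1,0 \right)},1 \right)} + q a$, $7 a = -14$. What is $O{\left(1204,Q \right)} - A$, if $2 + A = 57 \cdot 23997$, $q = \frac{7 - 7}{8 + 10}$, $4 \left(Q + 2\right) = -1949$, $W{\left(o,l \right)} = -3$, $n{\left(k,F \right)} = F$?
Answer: $-1367818$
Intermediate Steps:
$Q = - \frac{1957}{4}$ ($Q = -2 + \frac{1}{4} \left(-1949\right) = -2 - \frac{1949}{4} = - \frac{1957}{4} \approx -489.25$)
$a = -2$ ($a = \frac{1}{7} \left(-14\right) = -2$)
$q = 0$ ($q = \frac{0}{18} = 0 \cdot \frac{1}{18} = 0$)
$A = 1367827$ ($A = -2 + 57 \cdot 23997 = -2 + 1367829 = 1367827$)
$O{\left(H,p \right)} = 9$ ($O{\left(H,p \right)} = 6 - \left(-3 + 0 \left(-2\right)\right) = 6 - \left(-3 + 0\right) = 6 - -3 = 6 + 3 = 9$)
$O{\left(1204,Q \right)} - A = 9 - 1367827 = -1367818$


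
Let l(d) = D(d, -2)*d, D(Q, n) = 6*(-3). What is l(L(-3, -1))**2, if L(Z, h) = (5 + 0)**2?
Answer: 202500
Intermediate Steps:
L(Z, h) = 25 (L(Z, h) = 5**2 = 25)
D(Q, n) = -18
l(d) = -18*d
l(L(-3, -1))**2 = (-18*25)**2 = (-450)**2 = 202500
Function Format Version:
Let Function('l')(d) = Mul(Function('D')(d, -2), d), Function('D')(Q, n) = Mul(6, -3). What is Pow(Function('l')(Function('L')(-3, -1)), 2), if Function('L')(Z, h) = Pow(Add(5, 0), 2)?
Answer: 202500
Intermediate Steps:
Function('L')(Z, h) = 25 (Function('L')(Z, h) = Pow(5, 2) = 25)
Function('D')(Q, n) = -18
Function('l')(d) = Mul(-18, d)
Pow(Function('l')(Function('L')(-3, -1)), 2) = Pow(Mul(-18, 25), 2) = Pow(-450, 2) = 202500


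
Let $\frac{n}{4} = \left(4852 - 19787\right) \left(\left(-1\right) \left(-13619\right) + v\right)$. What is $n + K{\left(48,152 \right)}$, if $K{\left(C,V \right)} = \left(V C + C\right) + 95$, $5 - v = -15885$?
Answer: $-1762860221$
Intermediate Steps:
$v = 15890$ ($v = 5 - -15885 = 5 + 15885 = 15890$)
$K{\left(C,V \right)} = 95 + C + C V$ ($K{\left(C,V \right)} = \left(C V + C\right) + 95 = \left(C + C V\right) + 95 = 95 + C + C V$)
$n = -1762867660$ ($n = 4 \left(4852 - 19787\right) \left(\left(-1\right) \left(-13619\right) + 15890\right) = 4 \left(- 14935 \left(13619 + 15890\right)\right) = 4 \left(\left(-14935\right) 29509\right) = 4 \left(-440716915\right) = -1762867660$)
$n + K{\left(48,152 \right)} = -1762867660 + \left(95 + 48 + 48 \cdot 152\right) = -1762867660 + \left(95 + 48 + 7296\right) = -1762867660 + 7439 = -1762860221$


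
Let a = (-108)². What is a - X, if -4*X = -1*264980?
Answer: -54581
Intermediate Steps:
X = 66245 (X = -(-1)*264980/4 = -¼*(-264980) = 66245)
a = 11664
a - X = 11664 - 1*66245 = 11664 - 66245 = -54581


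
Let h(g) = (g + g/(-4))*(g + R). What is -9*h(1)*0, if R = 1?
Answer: 0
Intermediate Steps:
h(g) = 3*g*(1 + g)/4 (h(g) = (g + g/(-4))*(g + 1) = (g + g*(-1/4))*(1 + g) = (g - g/4)*(1 + g) = (3*g/4)*(1 + g) = 3*g*(1 + g)/4)
-9*h(1)*0 = -27*(1 + 1)/4*0 = -27*2/4*0 = -9*3/2*0 = -27/2*0 = 0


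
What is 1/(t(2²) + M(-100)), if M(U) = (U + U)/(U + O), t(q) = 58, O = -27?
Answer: 127/7566 ≈ 0.016786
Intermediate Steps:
M(U) = 2*U/(-27 + U) (M(U) = (U + U)/(U - 27) = (2*U)/(-27 + U) = 2*U/(-27 + U))
1/(t(2²) + M(-100)) = 1/(58 + 2*(-100)/(-27 - 100)) = 1/(58 + 2*(-100)/(-127)) = 1/(58 + 2*(-100)*(-1/127)) = 1/(58 + 200/127) = 1/(7566/127) = 127/7566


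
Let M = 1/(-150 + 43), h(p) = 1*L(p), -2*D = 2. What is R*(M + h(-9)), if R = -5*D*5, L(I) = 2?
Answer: 5325/107 ≈ 49.766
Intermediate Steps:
D = -1 (D = -½*2 = -1)
h(p) = 2 (h(p) = 1*2 = 2)
R = 25 (R = -5*(-1)*5 = 5*5 = 25)
M = -1/107 (M = 1/(-107) = -1/107 ≈ -0.0093458)
R*(M + h(-9)) = 25*(-1/107 + 2) = 25*(213/107) = 5325/107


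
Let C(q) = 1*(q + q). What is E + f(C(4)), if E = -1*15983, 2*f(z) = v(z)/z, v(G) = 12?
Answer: -63929/4 ≈ -15982.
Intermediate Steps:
C(q) = 2*q (C(q) = 1*(2*q) = 2*q)
f(z) = 6/z (f(z) = (12/z)/2 = 6/z)
E = -15983
E + f(C(4)) = -15983 + 6/((2*4)) = -15983 + 6/8 = -15983 + 6*(⅛) = -15983 + ¾ = -63929/4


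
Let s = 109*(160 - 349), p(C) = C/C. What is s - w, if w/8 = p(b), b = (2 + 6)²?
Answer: -20609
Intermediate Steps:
b = 64 (b = 8² = 64)
p(C) = 1
s = -20601 (s = 109*(-189) = -20601)
w = 8 (w = 8*1 = 8)
s - w = -20601 - 1*8 = -20601 - 8 = -20609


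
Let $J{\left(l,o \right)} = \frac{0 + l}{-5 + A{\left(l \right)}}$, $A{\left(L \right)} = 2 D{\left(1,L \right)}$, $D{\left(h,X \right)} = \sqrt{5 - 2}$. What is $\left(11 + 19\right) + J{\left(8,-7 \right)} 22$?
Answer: $- \frac{490}{13} - \frac{352 \sqrt{3}}{13} \approx -84.591$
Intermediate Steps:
$D{\left(h,X \right)} = \sqrt{3}$
$A{\left(L \right)} = 2 \sqrt{3}$
$J{\left(l,o \right)} = \frac{l}{-5 + 2 \sqrt{3}}$ ($J{\left(l,o \right)} = \frac{0 + l}{-5 + 2 \sqrt{3}} = \frac{l}{-5 + 2 \sqrt{3}}$)
$\left(11 + 19\right) + J{\left(8,-7 \right)} 22 = \left(11 + 19\right) + \left(\left(- \frac{5}{13}\right) 8 - \frac{16 \sqrt{3}}{13}\right) 22 = 30 + \left(- \frac{40}{13} - \frac{16 \sqrt{3}}{13}\right) 22 = 30 - \left(\frac{880}{13} + \frac{352 \sqrt{3}}{13}\right) = - \frac{490}{13} - \frac{352 \sqrt{3}}{13}$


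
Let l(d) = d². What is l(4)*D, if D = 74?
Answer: 1184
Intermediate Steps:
l(4)*D = 4²*74 = 16*74 = 1184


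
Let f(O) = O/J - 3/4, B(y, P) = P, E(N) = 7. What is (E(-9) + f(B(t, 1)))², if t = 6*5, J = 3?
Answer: 6241/144 ≈ 43.340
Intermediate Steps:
t = 30
f(O) = -¾ + O/3 (f(O) = O/3 - 3/4 = O*(⅓) - 3*¼ = O/3 - ¾ = -¾ + O/3)
(E(-9) + f(B(t, 1)))² = (7 + (-¾ + (⅓)*1))² = (7 + (-¾ + ⅓))² = (7 - 5/12)² = (79/12)² = 6241/144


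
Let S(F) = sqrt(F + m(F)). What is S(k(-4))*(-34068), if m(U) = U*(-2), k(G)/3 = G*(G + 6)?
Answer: -68136*sqrt(6) ≈ -1.6690e+5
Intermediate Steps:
k(G) = 3*G*(6 + G) (k(G) = 3*(G*(G + 6)) = 3*(G*(6 + G)) = 3*G*(6 + G))
m(U) = -2*U
S(F) = sqrt(-F) (S(F) = sqrt(F - 2*F) = sqrt(-F))
S(k(-4))*(-34068) = sqrt(-3*(-4)*(6 - 4))*(-34068) = sqrt(-3*(-4)*2)*(-34068) = sqrt(-1*(-24))*(-34068) = sqrt(24)*(-34068) = (2*sqrt(6))*(-34068) = -68136*sqrt(6)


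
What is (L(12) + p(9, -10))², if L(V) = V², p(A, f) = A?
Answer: 23409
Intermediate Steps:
(L(12) + p(9, -10))² = (12² + 9)² = (144 + 9)² = 153² = 23409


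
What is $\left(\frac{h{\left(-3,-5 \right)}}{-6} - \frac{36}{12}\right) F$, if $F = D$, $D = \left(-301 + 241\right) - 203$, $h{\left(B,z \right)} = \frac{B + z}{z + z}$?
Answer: $\frac{12361}{15} \approx 824.07$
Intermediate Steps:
$h{\left(B,z \right)} = \frac{B + z}{2 z}$
$D = -263$ ($D = -60 - 203 = -263$)
$F = -263$
$\left(\frac{h{\left(-3,-5 \right)}}{-6} - \frac{36}{12}\right) F = \left(\frac{\frac{1}{2} \frac{1}{-5} \left(-3 - 5\right)}{-6} - \frac{36}{12}\right) \left(-263\right) = \left(\frac{1}{2} \left(- \frac{1}{5}\right) \left(-8\right) \left(- \frac{1}{6}\right) - 3\right) \left(-263\right) = \left(\frac{4}{5} \left(- \frac{1}{6}\right) - 3\right) \left(-263\right) = \left(- \frac{2}{15} - 3\right) \left(-263\right) = \left(- \frac{47}{15}\right) \left(-263\right) = \frac{12361}{15}$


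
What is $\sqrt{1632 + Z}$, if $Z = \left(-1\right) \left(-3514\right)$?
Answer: $\sqrt{5146} \approx 71.736$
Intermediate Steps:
$Z = 3514$
$\sqrt{1632 + Z} = \sqrt{1632 + 3514} = \sqrt{5146}$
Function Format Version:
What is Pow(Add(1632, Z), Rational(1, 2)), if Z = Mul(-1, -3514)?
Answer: Pow(5146, Rational(1, 2)) ≈ 71.736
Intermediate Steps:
Z = 3514
Pow(Add(1632, Z), Rational(1, 2)) = Pow(Add(1632, 3514), Rational(1, 2)) = Pow(5146, Rational(1, 2))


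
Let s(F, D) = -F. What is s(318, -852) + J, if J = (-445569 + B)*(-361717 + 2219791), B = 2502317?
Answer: 3821589983034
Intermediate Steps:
J = 3821589983352 (J = (-445569 + 2502317)*(-361717 + 2219791) = 2056748*1858074 = 3821589983352)
s(318, -852) + J = -1*318 + 3821589983352 = -318 + 3821589983352 = 3821589983034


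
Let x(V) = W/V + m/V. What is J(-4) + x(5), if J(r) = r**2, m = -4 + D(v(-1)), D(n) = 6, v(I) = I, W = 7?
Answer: 89/5 ≈ 17.800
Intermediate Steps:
m = 2 (m = -4 + 6 = 2)
x(V) = 9/V (x(V) = 7/V + 2/V = 9/V)
J(-4) + x(5) = (-4)**2 + 9/5 = 16 + 9*(1/5) = 16 + 9/5 = 89/5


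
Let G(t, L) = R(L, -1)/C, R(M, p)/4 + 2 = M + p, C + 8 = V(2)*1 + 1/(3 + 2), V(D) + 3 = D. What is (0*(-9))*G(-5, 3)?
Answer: 0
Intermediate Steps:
V(D) = -3 + D
C = -44/5 (C = -8 + ((-3 + 2)*1 + 1/(3 + 2)) = -8 + (-1*1 + 1/5) = -8 + (-1 + ⅕) = -8 - ⅘ = -44/5 ≈ -8.8000)
R(M, p) = -8 + 4*M + 4*p (R(M, p) = -8 + 4*(M + p) = -8 + (4*M + 4*p) = -8 + 4*M + 4*p)
G(t, L) = 15/11 - 5*L/11 (G(t, L) = (-8 + 4*L + 4*(-1))/(-44/5) = (-8 + 4*L - 4)*(-5/44) = (-12 + 4*L)*(-5/44) = 15/11 - 5*L/11)
(0*(-9))*G(-5, 3) = (0*(-9))*(15/11 - 5/11*3) = 0*(15/11 - 15/11) = 0*0 = 0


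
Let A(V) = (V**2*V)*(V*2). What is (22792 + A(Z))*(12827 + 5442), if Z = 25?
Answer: 14689043298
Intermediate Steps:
A(V) = 2*V**4 (A(V) = V**3*(2*V) = 2*V**4)
(22792 + A(Z))*(12827 + 5442) = (22792 + 2*25**4)*(12827 + 5442) = (22792 + 2*390625)*18269 = (22792 + 781250)*18269 = 804042*18269 = 14689043298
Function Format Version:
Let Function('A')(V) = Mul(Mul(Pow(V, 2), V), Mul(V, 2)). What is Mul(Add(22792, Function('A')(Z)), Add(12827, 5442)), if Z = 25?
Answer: 14689043298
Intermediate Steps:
Function('A')(V) = Mul(2, Pow(V, 4)) (Function('A')(V) = Mul(Pow(V, 3), Mul(2, V)) = Mul(2, Pow(V, 4)))
Mul(Add(22792, Function('A')(Z)), Add(12827, 5442)) = Mul(Add(22792, Mul(2, Pow(25, 4))), Add(12827, 5442)) = Mul(Add(22792, Mul(2, 390625)), 18269) = Mul(Add(22792, 781250), 18269) = Mul(804042, 18269) = 14689043298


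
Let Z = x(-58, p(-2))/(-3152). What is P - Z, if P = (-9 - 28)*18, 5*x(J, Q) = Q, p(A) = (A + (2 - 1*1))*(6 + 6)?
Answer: -2624043/3940 ≈ -666.00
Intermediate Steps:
p(A) = 12 + 12*A (p(A) = (A + (2 - 1))*12 = (A + 1)*12 = (1 + A)*12 = 12 + 12*A)
x(J, Q) = Q/5
P = -666 (P = -37*18 = -666)
Z = 3/3940 (Z = ((12 + 12*(-2))/5)/(-3152) = ((12 - 24)/5)*(-1/3152) = ((⅕)*(-12))*(-1/3152) = -12/5*(-1/3152) = 3/3940 ≈ 0.00076142)
P - Z = -666 - 1*3/3940 = -666 - 3/3940 = -2624043/3940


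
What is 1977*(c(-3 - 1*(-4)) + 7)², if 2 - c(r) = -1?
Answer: 197700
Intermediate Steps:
c(r) = 3 (c(r) = 2 - 1*(-1) = 2 + 1 = 3)
1977*(c(-3 - 1*(-4)) + 7)² = 1977*(3 + 7)² = 1977*10² = 1977*100 = 197700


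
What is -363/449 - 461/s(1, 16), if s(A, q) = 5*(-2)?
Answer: 203359/4490 ≈ 45.292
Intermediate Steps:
s(A, q) = -10
-363/449 - 461/s(1, 16) = -363/449 - 461/(-10) = -363*1/449 - 461*(-⅒) = -363/449 + 461/10 = 203359/4490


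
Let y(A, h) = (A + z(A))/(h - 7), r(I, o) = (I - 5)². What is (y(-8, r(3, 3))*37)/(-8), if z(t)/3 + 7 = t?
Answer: -1961/24 ≈ -81.708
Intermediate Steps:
r(I, o) = (-5 + I)²
z(t) = -21 + 3*t
y(A, h) = (-21 + 4*A)/(-7 + h) (y(A, h) = (A + (-21 + 3*A))/(h - 7) = (-21 + 4*A)/(-7 + h))
(y(-8, r(3, 3))*37)/(-8) = (((-21 + 4*(-8))/(-7 + (-5 + 3)²))*37)/(-8) = (((-21 - 32)/(-7 + (-2)²))*37)*(-⅛) = ((-53/(-7 + 4))*37)*(-⅛) = ((-53/(-3))*37)*(-⅛) = (-⅓*(-53)*37)*(-⅛) = ((53/3)*37)*(-⅛) = (1961/3)*(-⅛) = -1961/24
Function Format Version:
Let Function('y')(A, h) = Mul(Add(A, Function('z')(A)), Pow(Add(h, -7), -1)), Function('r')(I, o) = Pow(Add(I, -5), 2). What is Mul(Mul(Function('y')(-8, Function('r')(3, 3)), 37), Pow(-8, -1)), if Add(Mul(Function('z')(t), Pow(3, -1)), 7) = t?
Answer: Rational(-1961, 24) ≈ -81.708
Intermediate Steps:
Function('r')(I, o) = Pow(Add(-5, I), 2)
Function('z')(t) = Add(-21, Mul(3, t))
Function('y')(A, h) = Mul(Pow(Add(-7, h), -1), Add(-21, Mul(4, A))) (Function('y')(A, h) = Mul(Add(A, Add(-21, Mul(3, A))), Pow(Add(h, -7), -1)) = Mul(Add(-21, Mul(4, A)), Pow(Add(-7, h), -1)) = Mul(Pow(Add(-7, h), -1), Add(-21, Mul(4, A))))
Mul(Mul(Function('y')(-8, Function('r')(3, 3)), 37), Pow(-8, -1)) = Mul(Mul(Mul(Pow(Add(-7, Pow(Add(-5, 3), 2)), -1), Add(-21, Mul(4, -8))), 37), Pow(-8, -1)) = Mul(Mul(Mul(Pow(Add(-7, Pow(-2, 2)), -1), Add(-21, -32)), 37), Rational(-1, 8)) = Mul(Mul(Mul(Pow(Add(-7, 4), -1), -53), 37), Rational(-1, 8)) = Mul(Mul(Mul(Pow(-3, -1), -53), 37), Rational(-1, 8)) = Mul(Mul(Mul(Rational(-1, 3), -53), 37), Rational(-1, 8)) = Mul(Mul(Rational(53, 3), 37), Rational(-1, 8)) = Mul(Rational(1961, 3), Rational(-1, 8)) = Rational(-1961, 24)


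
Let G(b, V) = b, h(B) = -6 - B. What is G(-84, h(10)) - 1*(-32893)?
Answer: 32809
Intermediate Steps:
G(-84, h(10)) - 1*(-32893) = -84 - 1*(-32893) = -84 + 32893 = 32809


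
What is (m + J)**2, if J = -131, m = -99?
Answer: 52900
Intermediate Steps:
(m + J)**2 = (-99 - 131)**2 = (-230)**2 = 52900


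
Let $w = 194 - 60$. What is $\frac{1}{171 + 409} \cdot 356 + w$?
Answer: $\frac{19519}{145} \approx 134.61$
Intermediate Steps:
$w = 134$
$\frac{1}{171 + 409} \cdot 356 + w = \frac{1}{171 + 409} \cdot 356 + 134 = \frac{1}{580} \cdot 356 + 134 = \frac{89}{145} + 134 = \frac{19519}{145}$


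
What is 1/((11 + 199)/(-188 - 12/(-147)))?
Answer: -4604/5145 ≈ -0.89485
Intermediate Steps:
1/((11 + 199)/(-188 - 12/(-147))) = 1/(210/(-188 - 12*(-1/147))) = 1/(210/(-188 + 4/49)) = 1/(210/(-9208/49)) = 1/(210*(-49/9208)) = 1/(-5145/4604) = -4604/5145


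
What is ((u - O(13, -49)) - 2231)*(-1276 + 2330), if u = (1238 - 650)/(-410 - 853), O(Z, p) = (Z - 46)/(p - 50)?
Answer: -2970975148/1263 ≈ -2.3523e+6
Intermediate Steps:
O(Z, p) = (-46 + Z)/(-50 + p)
u = -196/421 (u = 588/(-1263) = 588*(-1/1263) = -196/421 ≈ -0.46556)
((u - O(13, -49)) - 2231)*(-1276 + 2330) = ((-196/421 - (-46 + 13)/(-50 - 49)) - 2231)*(-1276 + 2330) = ((-196/421 - (-33)/(-99)) - 2231)*1054 = ((-196/421 - (-1)*(-33)/99) - 2231)*1054 = ((-196/421 - 1*⅓) - 2231)*1054 = ((-196/421 - ⅓) - 2231)*1054 = (-1009/1263 - 2231)*1054 = -2818762/1263*1054 = -2970975148/1263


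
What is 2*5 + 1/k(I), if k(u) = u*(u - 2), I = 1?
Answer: 9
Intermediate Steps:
k(u) = u*(-2 + u)
2*5 + 1/k(I) = 2*5 + 1/(1*(-2 + 1)) = 10 + 1/(1*(-1)) = 10 + 1/(-1) = 10 - 1 = 9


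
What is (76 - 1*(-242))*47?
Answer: 14946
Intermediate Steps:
(76 - 1*(-242))*47 = (76 + 242)*47 = 318*47 = 14946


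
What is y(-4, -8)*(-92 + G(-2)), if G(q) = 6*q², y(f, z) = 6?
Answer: -408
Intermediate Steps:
y(-4, -8)*(-92 + G(-2)) = 6*(-92 + 6*(-2)²) = 6*(-92 + 6*4) = 6*(-92 + 24) = 6*(-68) = -408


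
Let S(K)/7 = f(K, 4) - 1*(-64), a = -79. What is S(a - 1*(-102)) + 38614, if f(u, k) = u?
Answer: 39223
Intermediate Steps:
S(K) = 448 + 7*K (S(K) = 7*(K - 1*(-64)) = 7*(K + 64) = 7*(64 + K) = 448 + 7*K)
S(a - 1*(-102)) + 38614 = (448 + 7*(-79 - 1*(-102))) + 38614 = (448 + 7*(-79 + 102)) + 38614 = (448 + 7*23) + 38614 = (448 + 161) + 38614 = 609 + 38614 = 39223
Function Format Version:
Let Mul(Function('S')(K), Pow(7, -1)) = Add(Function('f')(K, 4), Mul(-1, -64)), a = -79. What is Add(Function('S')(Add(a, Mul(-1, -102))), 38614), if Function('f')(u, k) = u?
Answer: 39223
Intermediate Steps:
Function('S')(K) = Add(448, Mul(7, K)) (Function('S')(K) = Mul(7, Add(K, Mul(-1, -64))) = Mul(7, Add(K, 64)) = Mul(7, Add(64, K)) = Add(448, Mul(7, K)))
Add(Function('S')(Add(a, Mul(-1, -102))), 38614) = Add(Add(448, Mul(7, Add(-79, Mul(-1, -102)))), 38614) = Add(Add(448, Mul(7, Add(-79, 102))), 38614) = Add(Add(448, Mul(7, 23)), 38614) = Add(Add(448, 161), 38614) = Add(609, 38614) = 39223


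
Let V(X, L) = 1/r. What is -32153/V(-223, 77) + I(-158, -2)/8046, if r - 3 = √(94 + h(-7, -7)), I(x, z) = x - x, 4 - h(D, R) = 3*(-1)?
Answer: -96459 - 32153*√101 ≈ -4.1959e+5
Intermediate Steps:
h(D, R) = 7 (h(D, R) = 4 - 3*(-1) = 4 - 1*(-3) = 4 + 3 = 7)
I(x, z) = 0
r = 3 + √101 (r = 3 + √(94 + 7) = 3 + √101 ≈ 13.050)
V(X, L) = 1/(3 + √101)
-32153/V(-223, 77) + I(-158, -2)/8046 = -32153/(-3/92 + √101/92) + 0/8046 = -32153/(-3/92 + √101/92) + 0*(1/8046) = -32153/(-3/92 + √101/92) + 0 = -32153/(-3/92 + √101/92)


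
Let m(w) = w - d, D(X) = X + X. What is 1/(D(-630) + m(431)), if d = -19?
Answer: -1/810 ≈ -0.0012346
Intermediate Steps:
D(X) = 2*X
m(w) = 19 + w (m(w) = w - 1*(-19) = w + 19 = 19 + w)
1/(D(-630) + m(431)) = 1/(2*(-630) + (19 + 431)) = 1/(-1260 + 450) = 1/(-810) = -1/810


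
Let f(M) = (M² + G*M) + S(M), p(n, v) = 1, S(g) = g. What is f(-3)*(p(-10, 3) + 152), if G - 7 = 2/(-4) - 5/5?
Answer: -3213/2 ≈ -1606.5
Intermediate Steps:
G = 11/2 (G = 7 + (2/(-4) - 5/5) = 7 + (2*(-¼) - 5*⅕) = 7 + (-½ - 1) = 7 - 3/2 = 11/2 ≈ 5.5000)
f(M) = M² + 13*M/2 (f(M) = (M² + 11*M/2) + M = M² + 13*M/2)
f(-3)*(p(-10, 3) + 152) = ((½)*(-3)*(13 + 2*(-3)))*(1 + 152) = ((½)*(-3)*(13 - 6))*153 = ((½)*(-3)*7)*153 = -21/2*153 = -3213/2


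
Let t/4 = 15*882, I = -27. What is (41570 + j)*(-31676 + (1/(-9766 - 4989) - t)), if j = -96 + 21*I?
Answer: -51060689320767/14755 ≈ -3.4606e+9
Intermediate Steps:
t = 52920 (t = 4*(15*882) = 4*13230 = 52920)
j = -663 (j = -96 + 21*(-27) = -96 - 567 = -663)
(41570 + j)*(-31676 + (1/(-9766 - 4989) - t)) = (41570 - 663)*(-31676 + (1/(-9766 - 4989) - 1*52920)) = 40907*(-31676 + (1/(-14755) - 52920)) = 40907*(-31676 + (-1/14755 - 52920)) = 40907*(-31676 - 780834601/14755) = 40907*(-1248213981/14755) = -51060689320767/14755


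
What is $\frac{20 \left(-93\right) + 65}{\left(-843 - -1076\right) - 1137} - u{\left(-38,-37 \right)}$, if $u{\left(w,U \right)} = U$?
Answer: $\frac{35243}{904} \approx 38.986$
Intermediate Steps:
$\frac{20 \left(-93\right) + 65}{\left(-843 - -1076\right) - 1137} - u{\left(-38,-37 \right)} = \frac{20 \left(-93\right) + 65}{\left(-843 - -1076\right) - 1137} - -37 = \frac{-1860 + 65}{\left(-843 + 1076\right) - 1137} + 37 = - \frac{1795}{233 - 1137} + 37 = - \frac{1795}{-904} + 37 = \left(-1795\right) \left(- \frac{1}{904}\right) + 37 = \frac{1795}{904} + 37 = \frac{35243}{904}$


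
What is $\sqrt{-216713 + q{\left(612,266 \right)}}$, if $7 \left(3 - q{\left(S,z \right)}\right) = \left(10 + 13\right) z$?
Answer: $12 i \sqrt{1511} \approx 466.46 i$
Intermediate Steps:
$q{\left(S,z \right)} = 3 - \frac{23 z}{7}$ ($q{\left(S,z \right)} = 3 - \frac{\left(10 + 13\right) z}{7} = 3 - \frac{23 z}{7}$)
$\sqrt{-216713 + q{\left(612,266 \right)}} = \sqrt{-216713 + \left(3 - 874\right)} = \sqrt{-216713 - 871} = \sqrt{-217584} = 12 i \sqrt{1511}$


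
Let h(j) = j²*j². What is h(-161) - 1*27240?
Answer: 671871001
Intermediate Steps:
h(j) = j⁴
h(-161) - 1*27240 = (-161)⁴ - 1*27240 = 671898241 - 27240 = 671871001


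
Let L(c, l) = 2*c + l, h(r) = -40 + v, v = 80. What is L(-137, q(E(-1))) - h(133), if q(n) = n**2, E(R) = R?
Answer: -313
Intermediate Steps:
h(r) = 40 (h(r) = -40 + 80 = 40)
L(c, l) = l + 2*c
L(-137, q(E(-1))) - h(133) = ((-1)**2 + 2*(-137)) - 1*40 = (1 - 274) - 40 = -273 - 40 = -313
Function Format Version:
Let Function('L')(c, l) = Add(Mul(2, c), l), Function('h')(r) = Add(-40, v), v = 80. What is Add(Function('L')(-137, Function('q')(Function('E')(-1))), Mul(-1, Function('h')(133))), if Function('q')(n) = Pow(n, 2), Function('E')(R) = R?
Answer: -313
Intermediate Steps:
Function('h')(r) = 40 (Function('h')(r) = Add(-40, 80) = 40)
Function('L')(c, l) = Add(l, Mul(2, c))
Add(Function('L')(-137, Function('q')(Function('E')(-1))), Mul(-1, Function('h')(133))) = Add(Add(Pow(-1, 2), Mul(2, -137)), Mul(-1, 40)) = Add(Add(1, -274), -40) = Add(-273, -40) = -313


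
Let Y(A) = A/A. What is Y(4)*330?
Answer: 330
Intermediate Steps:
Y(A) = 1
Y(4)*330 = 1*330 = 330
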